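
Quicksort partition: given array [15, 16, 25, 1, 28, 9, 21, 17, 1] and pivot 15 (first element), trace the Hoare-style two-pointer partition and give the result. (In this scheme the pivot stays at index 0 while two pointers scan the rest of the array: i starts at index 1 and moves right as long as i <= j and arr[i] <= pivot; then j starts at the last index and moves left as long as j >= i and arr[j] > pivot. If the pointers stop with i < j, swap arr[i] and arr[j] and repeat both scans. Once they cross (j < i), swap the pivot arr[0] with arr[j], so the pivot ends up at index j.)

Hoare-style two-pointer partition with pivot = 15:

Initial array: [15, 16, 25, 1, 28, 9, 21, 17, 1]

Pointers start at i = 1, j = 8.
i stops at index 1 (arr[1]=16 > 15), j stops at index 8 (arr[8]=1 <= 15): swap arr[1] and arr[8], array becomes [15, 1, 25, 1, 28, 9, 21, 17, 16]
i stops at index 2 (arr[2]=25 > 15), j stops at index 5 (arr[5]=9 <= 15): swap arr[2] and arr[5], array becomes [15, 1, 9, 1, 28, 25, 21, 17, 16]
i ends at 4, j ends at 3: the pointers have crossed (j < i), so scanning stops.

Swap pivot arr[0] with arr[3] to place pivot at position 3: [1, 1, 9, 15, 28, 25, 21, 17, 16]
Pivot position: 3

After partitioning with pivot 15, the array becomes [1, 1, 9, 15, 28, 25, 21, 17, 16]. The pivot is placed at index 3. All elements to the left of the pivot are <= 15, and all elements to the right are > 15.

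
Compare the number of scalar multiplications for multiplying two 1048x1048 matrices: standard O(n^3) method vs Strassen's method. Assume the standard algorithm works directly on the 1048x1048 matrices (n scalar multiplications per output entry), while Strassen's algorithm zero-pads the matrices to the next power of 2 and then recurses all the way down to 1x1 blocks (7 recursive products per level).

Matrix multiplication for 1048x1048 matrices:

Strassen's algorithm requires power-of-2 dimensions. Pad 1048x1048 to 2048x2048 (next power of 2).

Standard algorithm: 1048^3 = 1151022592 multiplications
Strassen's algorithm: 7^(log2(2048)) = 7^11 = 1977326743 multiplications
Difference: 1151022592 - 1977326743 = -826304151 (Strassen uses MORE here due to padding overhead — for small or just-over-power-of-2 n, padding can outweigh the per-level savings)

Standard: 1151022592 multiplications (1048^3). Strassen: 1977326743 multiplications (7^11, after padding to 2048x2048). Strassen reduces 8 recursive multiplications to 7 at each level.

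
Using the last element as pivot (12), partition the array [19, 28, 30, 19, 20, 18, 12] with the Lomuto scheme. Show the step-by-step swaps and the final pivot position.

Lomuto partition with pivot = 12:

Initial array: [19, 28, 30, 19, 20, 18, 12]

arr[0]=19 > 12: no swap
arr[1]=28 > 12: no swap
arr[2]=30 > 12: no swap
arr[3]=19 > 12: no swap
arr[4]=20 > 12: no swap
arr[5]=18 > 12: no swap

Place pivot at position 0: [12, 28, 30, 19, 20, 18, 19]
Pivot position: 0

After partitioning with pivot 12, the array becomes [12, 28, 30, 19, 20, 18, 19]. The pivot is placed at index 0. All elements to the left of the pivot are <= 12, and all elements to the right are > 12.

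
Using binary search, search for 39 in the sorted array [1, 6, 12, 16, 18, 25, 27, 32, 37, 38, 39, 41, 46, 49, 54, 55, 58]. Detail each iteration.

Binary search for 39 in [1, 6, 12, 16, 18, 25, 27, 32, 37, 38, 39, 41, 46, 49, 54, 55, 58]:

lo=0, hi=16, mid=8, arr[mid]=37 -> 37 < 39, search right half
lo=9, hi=16, mid=12, arr[mid]=46 -> 46 > 39, search left half
lo=9, hi=11, mid=10, arr[mid]=39 -> Found target at index 10!

Binary search finds 39 at index 10 after 3 comparisons. The search repeatedly halves the search space by comparing with the middle element.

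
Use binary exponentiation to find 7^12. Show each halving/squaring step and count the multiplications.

Computing 7^12 by squaring (build up from 7^1; each line after the first costs one multiplication):

7^1 = 7
7^2 = (7^1)^2 = 7^2 = 49
7^3 = 7 * 7^2 = 7 * 49 = 343
7^6 = (7^3)^2 = 343^2 = 117649
7^12 = (7^6)^2 = 117649^2 = 13841287201

Result: 13841287201
Multiplications needed: 4 (4 lines after 7^1)

7^12 = 13841287201. Using exponentiation by squaring, this requires 4 multiplications. The key idea: if the exponent is even, square the half-power; if odd, multiply by the base once.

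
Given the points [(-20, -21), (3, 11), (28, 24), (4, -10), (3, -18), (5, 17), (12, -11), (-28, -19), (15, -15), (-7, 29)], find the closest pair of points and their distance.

Computing all pairwise distances among 10 points:

d((-20, -21), (3, 11)) = 39.4081
d((-20, -21), (28, 24)) = 65.7951
d((-20, -21), (4, -10)) = 26.4008
d((-20, -21), (3, -18)) = 23.1948
d((-20, -21), (5, 17)) = 45.4863
d((-20, -21), (12, -11)) = 33.5261
d((-20, -21), (-28, -19)) = 8.2462
d((-20, -21), (15, -15)) = 35.5106
d((-20, -21), (-7, 29)) = 51.6624
d((3, 11), (28, 24)) = 28.178
d((3, 11), (4, -10)) = 21.0238
d((3, 11), (3, -18)) = 29.0
d((3, 11), (5, 17)) = 6.3246
d((3, 11), (12, -11)) = 23.7697
d((3, 11), (-28, -19)) = 43.1393
d((3, 11), (15, -15)) = 28.6356
d((3, 11), (-7, 29)) = 20.5913
d((28, 24), (4, -10)) = 41.6173
d((28, 24), (3, -18)) = 48.8774
d((28, 24), (5, 17)) = 24.0416
d((28, 24), (12, -11)) = 38.4838
d((28, 24), (-28, -19)) = 70.6045
d((28, 24), (15, -15)) = 41.1096
d((28, 24), (-7, 29)) = 35.3553
d((4, -10), (3, -18)) = 8.0623
d((4, -10), (5, 17)) = 27.0185
d((4, -10), (12, -11)) = 8.0623
d((4, -10), (-28, -19)) = 33.2415
d((4, -10), (15, -15)) = 12.083
d((4, -10), (-7, 29)) = 40.5216
d((3, -18), (5, 17)) = 35.0571
d((3, -18), (12, -11)) = 11.4018
d((3, -18), (-28, -19)) = 31.0161
d((3, -18), (15, -15)) = 12.3693
d((3, -18), (-7, 29)) = 48.0521
d((5, 17), (12, -11)) = 28.8617
d((5, 17), (-28, -19)) = 48.8365
d((5, 17), (15, -15)) = 33.5261
d((5, 17), (-7, 29)) = 16.9706
d((12, -11), (-28, -19)) = 40.7922
d((12, -11), (15, -15)) = 5.0 <-- minimum
d((12, -11), (-7, 29)) = 44.2832
d((-28, -19), (15, -15)) = 43.1856
d((-28, -19), (-7, 29)) = 52.3927
d((15, -15), (-7, 29)) = 49.1935

Closest pair: (12, -11) and (15, -15) with distance 5.0

The closest pair is (12, -11) and (15, -15) with Euclidean distance 5.0. For 10 points, brute-force pairwise comparison is shown above. For large n, the divide-and-conquer algorithm (sort by x, recurse on halves, check the dividing strip) achieves O(n log n).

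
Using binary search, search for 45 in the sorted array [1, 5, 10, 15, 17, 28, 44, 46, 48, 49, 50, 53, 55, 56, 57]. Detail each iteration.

Binary search for 45 in [1, 5, 10, 15, 17, 28, 44, 46, 48, 49, 50, 53, 55, 56, 57]:

lo=0, hi=14, mid=7, arr[mid]=46 -> 46 > 45, search left half
lo=0, hi=6, mid=3, arr[mid]=15 -> 15 < 45, search right half
lo=4, hi=6, mid=5, arr[mid]=28 -> 28 < 45, search right half
lo=6, hi=6, mid=6, arr[mid]=44 -> 44 < 45, search right half
lo=7 > hi=6, target 45 not found

Binary search determines that 45 is not in the array after 4 comparisons. The search space was exhausted without finding the target.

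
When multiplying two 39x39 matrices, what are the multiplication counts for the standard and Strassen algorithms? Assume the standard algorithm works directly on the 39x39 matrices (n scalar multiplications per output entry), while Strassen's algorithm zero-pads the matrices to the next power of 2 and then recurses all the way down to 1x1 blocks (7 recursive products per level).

Matrix multiplication for 39x39 matrices:

Strassen's algorithm requires power-of-2 dimensions. Pad 39x39 to 64x64 (next power of 2).

Standard algorithm: 39^3 = 59319 multiplications
Strassen's algorithm: 7^(log2(64)) = 7^6 = 117649 multiplications
Difference: 59319 - 117649 = -58330 (Strassen uses MORE here due to padding overhead — for small or just-over-power-of-2 n, padding can outweigh the per-level savings)

Standard: 59319 multiplications (39^3). Strassen: 117649 multiplications (7^6, after padding to 64x64). Strassen reduces 8 recursive multiplications to 7 at each level.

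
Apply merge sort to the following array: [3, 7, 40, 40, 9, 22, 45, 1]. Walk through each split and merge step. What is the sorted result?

Merge sort trace:

Split: [3, 7, 40, 40, 9, 22, 45, 1] -> [3, 7, 40, 40] and [9, 22, 45, 1]
  Split: [3, 7, 40, 40] -> [3, 7] and [40, 40]
    Split: [3, 7] -> [3] and [7]
    Merge: [3] + [7] -> [3, 7]
    Split: [40, 40] -> [40] and [40]
    Merge: [40] + [40] -> [40, 40]
  Merge: [3, 7] + [40, 40] -> [3, 7, 40, 40]
  Split: [9, 22, 45, 1] -> [9, 22] and [45, 1]
    Split: [9, 22] -> [9] and [22]
    Merge: [9] + [22] -> [9, 22]
    Split: [45, 1] -> [45] and [1]
    Merge: [45] + [1] -> [1, 45]
  Merge: [9, 22] + [1, 45] -> [1, 9, 22, 45]
Merge: [3, 7, 40, 40] + [1, 9, 22, 45] -> [1, 3, 7, 9, 22, 40, 40, 45]

Final sorted array: [1, 3, 7, 9, 22, 40, 40, 45]

The merge sort proceeds by recursively splitting the array and merging sorted halves.
After all merges, the sorted array is [1, 3, 7, 9, 22, 40, 40, 45].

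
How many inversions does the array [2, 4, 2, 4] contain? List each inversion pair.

Finding inversions in [2, 4, 2, 4]:

(1, 2): arr[1]=4 > arr[2]=2

Total inversions: 1

The array has 1 inversion(s): (1,2). Each pair (i,j) satisfies i < j and arr[i] > arr[j].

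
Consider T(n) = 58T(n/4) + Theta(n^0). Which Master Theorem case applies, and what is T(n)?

Master Theorem for T(n) = 58T(n/4) + O(n^0):

a = 58, b = 4, c = 0
log_b(a) = log_4(58) = 2.9290

Case 1: c = 0 < log_4(58) = 2.9290
T(n) = O(n^(log_4 58))

For T(n) = 58T(n/4) + O(n^0): log_4(58) = 2.9290. This is Case 1 of the Master Theorem (c < log_b(a), work dominated by leaves), giving O(n^(log_4 58)).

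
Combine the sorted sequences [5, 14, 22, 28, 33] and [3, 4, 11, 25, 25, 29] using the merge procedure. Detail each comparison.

Merging process:

Compare 5 vs 3: take 3 from right. Merged: [3]
Compare 5 vs 4: take 4 from right. Merged: [3, 4]
Compare 5 vs 11: take 5 from left. Merged: [3, 4, 5]
Compare 14 vs 11: take 11 from right. Merged: [3, 4, 5, 11]
Compare 14 vs 25: take 14 from left. Merged: [3, 4, 5, 11, 14]
Compare 22 vs 25: take 22 from left. Merged: [3, 4, 5, 11, 14, 22]
Compare 28 vs 25: take 25 from right. Merged: [3, 4, 5, 11, 14, 22, 25]
Compare 28 vs 25: take 25 from right. Merged: [3, 4, 5, 11, 14, 22, 25, 25]
Compare 28 vs 29: take 28 from left. Merged: [3, 4, 5, 11, 14, 22, 25, 25, 28]
Compare 33 vs 29: take 29 from right. Merged: [3, 4, 5, 11, 14, 22, 25, 25, 28, 29]
Append remaining from left: [33]. Merged: [3, 4, 5, 11, 14, 22, 25, 25, 28, 29, 33]

Final merged array: [3, 4, 5, 11, 14, 22, 25, 25, 28, 29, 33]
Total comparisons: 10

The merged array is [3, 4, 5, 11, 14, 22, 25, 25, 28, 29, 33], requiring 10 comparisons. The merge step runs in O(n) time where n is the total number of elements.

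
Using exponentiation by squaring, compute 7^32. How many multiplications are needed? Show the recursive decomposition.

Computing 7^32 by squaring (build up from 7^1; each line after the first costs one multiplication):

7^1 = 7
7^2 = (7^1)^2 = 7^2 = 49
7^4 = (7^2)^2 = 49^2 = 2401
7^8 = (7^4)^2 = 2401^2 = 5764801
7^16 = (7^8)^2 = 5764801^2 = 33232930569601
7^32 = (7^16)^2 = 33232930569601^2 = 1104427674243920646305299201

Result: 1104427674243920646305299201
Multiplications needed: 5 (5 lines after 7^1)

7^32 = 1104427674243920646305299201. Using exponentiation by squaring, this requires 5 multiplications. The key idea: if the exponent is even, square the half-power; if odd, multiply by the base once.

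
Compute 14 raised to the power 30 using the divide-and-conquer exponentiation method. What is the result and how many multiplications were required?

Computing 14^30 by squaring (build up from 14^1; each line after the first costs one multiplication):

14^1 = 14
14^2 = (14^1)^2 = 14^2 = 196
14^3 = 14 * 14^2 = 14 * 196 = 2744
14^6 = (14^3)^2 = 2744^2 = 7529536
14^7 = 14 * 14^6 = 14 * 7529536 = 105413504
14^14 = (14^7)^2 = 105413504^2 = 11112006825558016
14^15 = 14 * 14^14 = 14 * 11112006825558016 = 155568095557812224
14^30 = (14^15)^2 = 155568095557812224^2 = 24201432355484595421941037243826176

Result: 24201432355484595421941037243826176
Multiplications needed: 7 (7 lines after 14^1)

14^30 = 24201432355484595421941037243826176. Using exponentiation by squaring, this requires 7 multiplications. The key idea: if the exponent is even, square the half-power; if odd, multiply by the base once.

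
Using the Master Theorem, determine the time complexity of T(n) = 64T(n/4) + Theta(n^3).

Master Theorem for T(n) = 64T(n/4) + O(n^3):

a = 64, b = 4, c = 3
log_b(a) = log_4(64) = 3.0000

Case 2: c = 3 = log_4(64) = 3.0000
T(n) = O(n^3 log n) = O(n^3 log n)

For T(n) = 64T(n/4) + O(n^3): log_4(64) = 3.0000. This is Case 2 of the Master Theorem (c = log_b(a), equal work at all levels), giving O(n^3 log n).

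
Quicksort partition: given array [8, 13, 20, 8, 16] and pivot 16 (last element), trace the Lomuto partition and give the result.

Lomuto partition with pivot = 16:

Initial array: [8, 13, 20, 8, 16]

arr[0]=8 <= 16: swap with position 0, array becomes [8, 13, 20, 8, 16]
arr[1]=13 <= 16: swap with position 1, array becomes [8, 13, 20, 8, 16]
arr[2]=20 > 16: no swap
arr[3]=8 <= 16: swap with position 2, array becomes [8, 13, 8, 20, 16]

Place pivot at position 3: [8, 13, 8, 16, 20]
Pivot position: 3

After partitioning with pivot 16, the array becomes [8, 13, 8, 16, 20]. The pivot is placed at index 3. All elements to the left of the pivot are <= 16, and all elements to the right are > 16.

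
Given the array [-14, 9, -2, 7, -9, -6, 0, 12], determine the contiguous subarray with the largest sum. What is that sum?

Using Kadane's algorithm on [-14, 9, -2, 7, -9, -6, 0, 12]:

Scanning through the array:
Position 1 (value 9): max_ending_here = 9, max_so_far = 9
Position 2 (value -2): max_ending_here = 7, max_so_far = 9
Position 3 (value 7): max_ending_here = 14, max_so_far = 14
Position 4 (value -9): max_ending_here = 5, max_so_far = 14
Position 5 (value -6): max_ending_here = -1, max_so_far = 14
Position 6 (value 0): max_ending_here = 0, max_so_far = 14
Position 7 (value 12): max_ending_here = 12, max_so_far = 14

Maximum subarray: [9, -2, 7]
Maximum sum: 14

The maximum subarray is [9, -2, 7] with sum 14. This subarray runs from index 1 to index 3.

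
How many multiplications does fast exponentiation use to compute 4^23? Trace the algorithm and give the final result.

Computing 4^23 by squaring (build up from 4^1; each line after the first costs one multiplication):

4^1 = 4
4^2 = (4^1)^2 = 4^2 = 16
4^4 = (4^2)^2 = 16^2 = 256
4^5 = 4 * 4^4 = 4 * 256 = 1024
4^10 = (4^5)^2 = 1024^2 = 1048576
4^11 = 4 * 4^10 = 4 * 1048576 = 4194304
4^22 = (4^11)^2 = 4194304^2 = 17592186044416
4^23 = 4 * 4^22 = 4 * 17592186044416 = 70368744177664

Result: 70368744177664
Multiplications needed: 7 (7 lines after 4^1)

4^23 = 70368744177664. Using exponentiation by squaring, this requires 7 multiplications. The key idea: if the exponent is even, square the half-power; if odd, multiply by the base once.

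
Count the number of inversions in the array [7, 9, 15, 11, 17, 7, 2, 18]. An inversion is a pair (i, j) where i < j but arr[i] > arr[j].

Finding inversions in [7, 9, 15, 11, 17, 7, 2, 18]:

(0, 6): arr[0]=7 > arr[6]=2
(1, 5): arr[1]=9 > arr[5]=7
(1, 6): arr[1]=9 > arr[6]=2
(2, 3): arr[2]=15 > arr[3]=11
(2, 5): arr[2]=15 > arr[5]=7
(2, 6): arr[2]=15 > arr[6]=2
(3, 5): arr[3]=11 > arr[5]=7
(3, 6): arr[3]=11 > arr[6]=2
(4, 5): arr[4]=17 > arr[5]=7
(4, 6): arr[4]=17 > arr[6]=2
(5, 6): arr[5]=7 > arr[6]=2

Total inversions: 11

The array has 11 inversion(s): (0,6), (1,5), (1,6), (2,3), (2,5), (2,6), (3,5), (3,6), (4,5), (4,6), (5,6). Each pair (i,j) satisfies i < j and arr[i] > arr[j].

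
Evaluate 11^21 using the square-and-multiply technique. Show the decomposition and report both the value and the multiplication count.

Computing 11^21 by squaring (build up from 11^1; each line after the first costs one multiplication):

11^1 = 11
11^2 = (11^1)^2 = 11^2 = 121
11^4 = (11^2)^2 = 121^2 = 14641
11^5 = 11 * 11^4 = 11 * 14641 = 161051
11^10 = (11^5)^2 = 161051^2 = 25937424601
11^20 = (11^10)^2 = 25937424601^2 = 672749994932560009201
11^21 = 11 * 11^20 = 11 * 672749994932560009201 = 7400249944258160101211

Result: 7400249944258160101211
Multiplications needed: 6 (6 lines after 11^1)

11^21 = 7400249944258160101211. Using exponentiation by squaring, this requires 6 multiplications. The key idea: if the exponent is even, square the half-power; if odd, multiply by the base once.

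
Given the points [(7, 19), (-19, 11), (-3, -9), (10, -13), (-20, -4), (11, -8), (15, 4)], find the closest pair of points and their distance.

Computing all pairwise distances among 7 points:

d((7, 19), (-19, 11)) = 27.2029
d((7, 19), (-3, -9)) = 29.7321
d((7, 19), (10, -13)) = 32.1403
d((7, 19), (-20, -4)) = 35.4683
d((7, 19), (11, -8)) = 27.2947
d((7, 19), (15, 4)) = 17.0
d((-19, 11), (-3, -9)) = 25.6125
d((-19, 11), (10, -13)) = 37.6431
d((-19, 11), (-20, -4)) = 15.0333
d((-19, 11), (11, -8)) = 35.5106
d((-19, 11), (15, 4)) = 34.7131
d((-3, -9), (10, -13)) = 13.6015
d((-3, -9), (-20, -4)) = 17.72
d((-3, -9), (11, -8)) = 14.0357
d((-3, -9), (15, 4)) = 22.2036
d((10, -13), (-20, -4)) = 31.3209
d((10, -13), (11, -8)) = 5.099 <-- minimum
d((10, -13), (15, 4)) = 17.72
d((-20, -4), (11, -8)) = 31.257
d((-20, -4), (15, 4)) = 35.9026
d((11, -8), (15, 4)) = 12.6491

Closest pair: (10, -13) and (11, -8) with distance 5.099

The closest pair is (10, -13) and (11, -8) with Euclidean distance 5.099. For 7 points, brute-force pairwise comparison is shown above. For large n, the divide-and-conquer algorithm (sort by x, recurse on halves, check the dividing strip) achieves O(n log n).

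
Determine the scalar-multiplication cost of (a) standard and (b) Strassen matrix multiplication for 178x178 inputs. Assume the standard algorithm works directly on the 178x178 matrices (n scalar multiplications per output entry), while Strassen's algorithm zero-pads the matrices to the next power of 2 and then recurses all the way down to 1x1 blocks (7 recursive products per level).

Matrix multiplication for 178x178 matrices:

Strassen's algorithm requires power-of-2 dimensions. Pad 178x178 to 256x256 (next power of 2).

Standard algorithm: 178^3 = 5639752 multiplications
Strassen's algorithm: 7^(log2(256)) = 7^8 = 5764801 multiplications
Difference: 5639752 - 5764801 = -125049 (Strassen uses MORE here due to padding overhead — for small or just-over-power-of-2 n, padding can outweigh the per-level savings)

Standard: 5639752 multiplications (178^3). Strassen: 5764801 multiplications (7^8, after padding to 256x256). Strassen reduces 8 recursive multiplications to 7 at each level.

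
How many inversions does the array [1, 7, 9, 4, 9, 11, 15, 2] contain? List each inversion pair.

Finding inversions in [1, 7, 9, 4, 9, 11, 15, 2]:

(1, 3): arr[1]=7 > arr[3]=4
(1, 7): arr[1]=7 > arr[7]=2
(2, 3): arr[2]=9 > arr[3]=4
(2, 7): arr[2]=9 > arr[7]=2
(3, 7): arr[3]=4 > arr[7]=2
(4, 7): arr[4]=9 > arr[7]=2
(5, 7): arr[5]=11 > arr[7]=2
(6, 7): arr[6]=15 > arr[7]=2

Total inversions: 8

The array has 8 inversion(s): (1,3), (1,7), (2,3), (2,7), (3,7), (4,7), (5,7), (6,7). Each pair (i,j) satisfies i < j and arr[i] > arr[j].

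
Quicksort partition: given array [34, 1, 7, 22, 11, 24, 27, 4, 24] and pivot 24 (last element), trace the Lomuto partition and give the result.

Lomuto partition with pivot = 24:

Initial array: [34, 1, 7, 22, 11, 24, 27, 4, 24]

arr[0]=34 > 24: no swap
arr[1]=1 <= 24: swap with position 0, array becomes [1, 34, 7, 22, 11, 24, 27, 4, 24]
arr[2]=7 <= 24: swap with position 1, array becomes [1, 7, 34, 22, 11, 24, 27, 4, 24]
arr[3]=22 <= 24: swap with position 2, array becomes [1, 7, 22, 34, 11, 24, 27, 4, 24]
arr[4]=11 <= 24: swap with position 3, array becomes [1, 7, 22, 11, 34, 24, 27, 4, 24]
arr[5]=24 <= 24: swap with position 4, array becomes [1, 7, 22, 11, 24, 34, 27, 4, 24]
arr[6]=27 > 24: no swap
arr[7]=4 <= 24: swap with position 5, array becomes [1, 7, 22, 11, 24, 4, 27, 34, 24]

Place pivot at position 6: [1, 7, 22, 11, 24, 4, 24, 34, 27]
Pivot position: 6

After partitioning with pivot 24, the array becomes [1, 7, 22, 11, 24, 4, 24, 34, 27]. The pivot is placed at index 6. All elements to the left of the pivot are <= 24, and all elements to the right are > 24.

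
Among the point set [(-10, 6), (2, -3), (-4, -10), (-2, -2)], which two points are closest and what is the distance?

Computing all pairwise distances among 4 points:

d((-10, 6), (2, -3)) = 15.0
d((-10, 6), (-4, -10)) = 17.088
d((-10, 6), (-2, -2)) = 11.3137
d((2, -3), (-4, -10)) = 9.2195
d((2, -3), (-2, -2)) = 4.1231 <-- minimum
d((-4, -10), (-2, -2)) = 8.2462

Closest pair: (2, -3) and (-2, -2) with distance 4.1231

The closest pair is (2, -3) and (-2, -2) with Euclidean distance 4.1231. For 4 points, brute-force pairwise comparison is shown above. For large n, the divide-and-conquer algorithm (sort by x, recurse on halves, check the dividing strip) achieves O(n log n).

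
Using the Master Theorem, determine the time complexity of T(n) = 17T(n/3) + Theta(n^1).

Master Theorem for T(n) = 17T(n/3) + O(n^1):

a = 17, b = 3, c = 1
log_b(a) = log_3(17) = 2.5789

Case 1: c = 1 < log_3(17) = 2.5789
T(n) = O(n^(log_3 17))

For T(n) = 17T(n/3) + O(n^1): log_3(17) = 2.5789. This is Case 1 of the Master Theorem (c < log_b(a), work dominated by leaves), giving O(n^(log_3 17)).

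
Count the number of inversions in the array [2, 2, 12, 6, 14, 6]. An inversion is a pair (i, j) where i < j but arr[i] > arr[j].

Finding inversions in [2, 2, 12, 6, 14, 6]:

(2, 3): arr[2]=12 > arr[3]=6
(2, 5): arr[2]=12 > arr[5]=6
(4, 5): arr[4]=14 > arr[5]=6

Total inversions: 3

The array has 3 inversion(s): (2,3), (2,5), (4,5). Each pair (i,j) satisfies i < j and arr[i] > arr[j].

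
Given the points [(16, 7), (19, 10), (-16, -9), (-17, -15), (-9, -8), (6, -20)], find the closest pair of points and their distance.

Computing all pairwise distances among 6 points:

d((16, 7), (19, 10)) = 4.2426 <-- minimum
d((16, 7), (-16, -9)) = 35.7771
d((16, 7), (-17, -15)) = 39.6611
d((16, 7), (-9, -8)) = 29.1548
d((16, 7), (6, -20)) = 28.7924
d((19, 10), (-16, -9)) = 39.8246
d((19, 10), (-17, -15)) = 43.8292
d((19, 10), (-9, -8)) = 33.2866
d((19, 10), (6, -20)) = 32.6956
d((-16, -9), (-17, -15)) = 6.0828
d((-16, -9), (-9, -8)) = 7.0711
d((-16, -9), (6, -20)) = 24.5967
d((-17, -15), (-9, -8)) = 10.6301
d((-17, -15), (6, -20)) = 23.5372
d((-9, -8), (6, -20)) = 19.2094

Closest pair: (16, 7) and (19, 10) with distance 4.2426

The closest pair is (16, 7) and (19, 10) with Euclidean distance 4.2426. For 6 points, brute-force pairwise comparison is shown above. For large n, the divide-and-conquer algorithm (sort by x, recurse on halves, check the dividing strip) achieves O(n log n).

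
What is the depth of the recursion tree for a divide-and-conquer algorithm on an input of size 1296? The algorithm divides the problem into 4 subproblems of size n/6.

For divide and conquer with division factor 6:

Problem sizes at each level:
Level 0: 1296
Level 1: 216
Level 2: 36
Level 3: 6
Level 4: 1

The root is level 0 and the size-1 base case is level 4 (the tree spans levels 0 through 4, i.e. 5 levels counting the root), so the depth is the number of divisions: log_6(1296) = 4

The recursion tree depth is log_6(1296) = 4. At each level, the problem size is divided by 6, so it takes 4 divisions to reduce to a base case of size 1. The algorithm makes 4 recursive calls at each level.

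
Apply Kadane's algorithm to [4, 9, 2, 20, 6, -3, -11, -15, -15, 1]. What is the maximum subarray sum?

Using Kadane's algorithm on [4, 9, 2, 20, 6, -3, -11, -15, -15, 1]:

Scanning through the array:
Position 1 (value 9): max_ending_here = 13, max_so_far = 13
Position 2 (value 2): max_ending_here = 15, max_so_far = 15
Position 3 (value 20): max_ending_here = 35, max_so_far = 35
Position 4 (value 6): max_ending_here = 41, max_so_far = 41
Position 5 (value -3): max_ending_here = 38, max_so_far = 41
Position 6 (value -11): max_ending_here = 27, max_so_far = 41
Position 7 (value -15): max_ending_here = 12, max_so_far = 41
Position 8 (value -15): max_ending_here = -3, max_so_far = 41
Position 9 (value 1): max_ending_here = 1, max_so_far = 41

Maximum subarray: [4, 9, 2, 20, 6]
Maximum sum: 41

The maximum subarray is [4, 9, 2, 20, 6] with sum 41. This subarray runs from index 0 to index 4.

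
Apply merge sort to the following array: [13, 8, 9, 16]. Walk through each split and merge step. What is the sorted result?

Merge sort trace:

Split: [13, 8, 9, 16] -> [13, 8] and [9, 16]
  Split: [13, 8] -> [13] and [8]
  Merge: [13] + [8] -> [8, 13]
  Split: [9, 16] -> [9] and [16]
  Merge: [9] + [16] -> [9, 16]
Merge: [8, 13] + [9, 16] -> [8, 9, 13, 16]

Final sorted array: [8, 9, 13, 16]

The merge sort proceeds by recursively splitting the array and merging sorted halves.
After all merges, the sorted array is [8, 9, 13, 16].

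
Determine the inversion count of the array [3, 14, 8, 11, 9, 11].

Finding inversions in [3, 14, 8, 11, 9, 11]:

(1, 2): arr[1]=14 > arr[2]=8
(1, 3): arr[1]=14 > arr[3]=11
(1, 4): arr[1]=14 > arr[4]=9
(1, 5): arr[1]=14 > arr[5]=11
(3, 4): arr[3]=11 > arr[4]=9

Total inversions: 5

The array has 5 inversion(s): (1,2), (1,3), (1,4), (1,5), (3,4). Each pair (i,j) satisfies i < j and arr[i] > arr[j].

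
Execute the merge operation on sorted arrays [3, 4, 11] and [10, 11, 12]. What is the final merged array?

Merging process:

Compare 3 vs 10: take 3 from left. Merged: [3]
Compare 4 vs 10: take 4 from left. Merged: [3, 4]
Compare 11 vs 10: take 10 from right. Merged: [3, 4, 10]
Compare 11 vs 11: take 11 from left. Merged: [3, 4, 10, 11]
Append remaining from right: [11, 12]. Merged: [3, 4, 10, 11, 11, 12]

Final merged array: [3, 4, 10, 11, 11, 12]
Total comparisons: 4

The merged array is [3, 4, 10, 11, 11, 12], requiring 4 comparisons. The merge step runs in O(n) time where n is the total number of elements.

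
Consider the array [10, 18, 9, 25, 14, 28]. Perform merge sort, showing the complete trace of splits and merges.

Merge sort trace:

Split: [10, 18, 9, 25, 14, 28] -> [10, 18, 9] and [25, 14, 28]
  Split: [10, 18, 9] -> [10] and [18, 9]
    Split: [18, 9] -> [18] and [9]
    Merge: [18] + [9] -> [9, 18]
  Merge: [10] + [9, 18] -> [9, 10, 18]
  Split: [25, 14, 28] -> [25] and [14, 28]
    Split: [14, 28] -> [14] and [28]
    Merge: [14] + [28] -> [14, 28]
  Merge: [25] + [14, 28] -> [14, 25, 28]
Merge: [9, 10, 18] + [14, 25, 28] -> [9, 10, 14, 18, 25, 28]

Final sorted array: [9, 10, 14, 18, 25, 28]

The merge sort proceeds by recursively splitting the array and merging sorted halves.
After all merges, the sorted array is [9, 10, 14, 18, 25, 28].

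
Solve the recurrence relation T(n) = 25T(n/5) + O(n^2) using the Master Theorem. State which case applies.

Master Theorem for T(n) = 25T(n/5) + O(n^2):

a = 25, b = 5, c = 2
log_b(a) = log_5(25) = 2.0000

Case 2: c = 2 = log_5(25) = 2.0000
T(n) = O(n^2 log n) = O(n^2 log n)

For T(n) = 25T(n/5) + O(n^2): log_5(25) = 2.0000. This is Case 2 of the Master Theorem (c = log_b(a), equal work at all levels), giving O(n^2 log n).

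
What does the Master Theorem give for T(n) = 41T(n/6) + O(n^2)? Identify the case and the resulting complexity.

Master Theorem for T(n) = 41T(n/6) + O(n^2):

a = 41, b = 6, c = 2
log_b(a) = log_6(41) = 2.0726

Case 1: c = 2 < log_6(41) = 2.0726
T(n) = O(n^(log_6 41))

For T(n) = 41T(n/6) + O(n^2): log_6(41) = 2.0726. This is Case 1 of the Master Theorem (c < log_b(a), work dominated by leaves), giving O(n^(log_6 41)).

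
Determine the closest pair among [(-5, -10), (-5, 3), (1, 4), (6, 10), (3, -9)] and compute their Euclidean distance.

Computing all pairwise distances among 5 points:

d((-5, -10), (-5, 3)) = 13.0
d((-5, -10), (1, 4)) = 15.2315
d((-5, -10), (6, 10)) = 22.8254
d((-5, -10), (3, -9)) = 8.0623
d((-5, 3), (1, 4)) = 6.0828 <-- minimum
d((-5, 3), (6, 10)) = 13.0384
d((-5, 3), (3, -9)) = 14.4222
d((1, 4), (6, 10)) = 7.8102
d((1, 4), (3, -9)) = 13.1529
d((6, 10), (3, -9)) = 19.2354

Closest pair: (-5, 3) and (1, 4) with distance 6.0828

The closest pair is (-5, 3) and (1, 4) with Euclidean distance 6.0828. For 5 points, brute-force pairwise comparison is shown above. For large n, the divide-and-conquer algorithm (sort by x, recurse on halves, check the dividing strip) achieves O(n log n).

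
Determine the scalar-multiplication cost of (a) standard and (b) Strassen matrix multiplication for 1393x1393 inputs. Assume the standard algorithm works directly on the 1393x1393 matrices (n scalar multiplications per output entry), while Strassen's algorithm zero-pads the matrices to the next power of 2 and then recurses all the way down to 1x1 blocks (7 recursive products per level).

Matrix multiplication for 1393x1393 matrices:

Strassen's algorithm requires power-of-2 dimensions. Pad 1393x1393 to 2048x2048 (next power of 2).

Standard algorithm: 1393^3 = 2703045457 multiplications
Strassen's algorithm: 7^(log2(2048)) = 7^11 = 1977326743 multiplications
Savings: 2703045457 - 1977326743 = 725718714 multiplications

Standard: 2703045457 multiplications (1393^3). Strassen: 1977326743 multiplications (7^11, after padding to 2048x2048). Strassen reduces 8 recursive multiplications to 7 at each level.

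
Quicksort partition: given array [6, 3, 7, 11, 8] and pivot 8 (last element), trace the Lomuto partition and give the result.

Lomuto partition with pivot = 8:

Initial array: [6, 3, 7, 11, 8]

arr[0]=6 <= 8: swap with position 0, array becomes [6, 3, 7, 11, 8]
arr[1]=3 <= 8: swap with position 1, array becomes [6, 3, 7, 11, 8]
arr[2]=7 <= 8: swap with position 2, array becomes [6, 3, 7, 11, 8]
arr[3]=11 > 8: no swap

Place pivot at position 3: [6, 3, 7, 8, 11]
Pivot position: 3

After partitioning with pivot 8, the array becomes [6, 3, 7, 8, 11]. The pivot is placed at index 3. All elements to the left of the pivot are <= 8, and all elements to the right are > 8.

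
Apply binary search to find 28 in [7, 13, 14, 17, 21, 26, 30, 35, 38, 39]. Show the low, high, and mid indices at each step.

Binary search for 28 in [7, 13, 14, 17, 21, 26, 30, 35, 38, 39]:

lo=0, hi=9, mid=4, arr[mid]=21 -> 21 < 28, search right half
lo=5, hi=9, mid=7, arr[mid]=35 -> 35 > 28, search left half
lo=5, hi=6, mid=5, arr[mid]=26 -> 26 < 28, search right half
lo=6, hi=6, mid=6, arr[mid]=30 -> 30 > 28, search left half
lo=6 > hi=5, target 28 not found

Binary search determines that 28 is not in the array after 4 comparisons. The search space was exhausted without finding the target.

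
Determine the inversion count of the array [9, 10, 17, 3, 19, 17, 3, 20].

Finding inversions in [9, 10, 17, 3, 19, 17, 3, 20]:

(0, 3): arr[0]=9 > arr[3]=3
(0, 6): arr[0]=9 > arr[6]=3
(1, 3): arr[1]=10 > arr[3]=3
(1, 6): arr[1]=10 > arr[6]=3
(2, 3): arr[2]=17 > arr[3]=3
(2, 6): arr[2]=17 > arr[6]=3
(4, 5): arr[4]=19 > arr[5]=17
(4, 6): arr[4]=19 > arr[6]=3
(5, 6): arr[5]=17 > arr[6]=3

Total inversions: 9

The array has 9 inversion(s): (0,3), (0,6), (1,3), (1,6), (2,3), (2,6), (4,5), (4,6), (5,6). Each pair (i,j) satisfies i < j and arr[i] > arr[j].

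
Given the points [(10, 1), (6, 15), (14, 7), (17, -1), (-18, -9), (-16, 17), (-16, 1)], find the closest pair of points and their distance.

Computing all pairwise distances among 7 points:

d((10, 1), (6, 15)) = 14.5602
d((10, 1), (14, 7)) = 7.2111 <-- minimum
d((10, 1), (17, -1)) = 7.2801
d((10, 1), (-18, -9)) = 29.7321
d((10, 1), (-16, 17)) = 30.5287
d((10, 1), (-16, 1)) = 26.0
d((6, 15), (14, 7)) = 11.3137
d((6, 15), (17, -1)) = 19.4165
d((6, 15), (-18, -9)) = 33.9411
d((6, 15), (-16, 17)) = 22.0907
d((6, 15), (-16, 1)) = 26.0768
d((14, 7), (17, -1)) = 8.544
d((14, 7), (-18, -9)) = 35.7771
d((14, 7), (-16, 17)) = 31.6228
d((14, 7), (-16, 1)) = 30.5941
d((17, -1), (-18, -9)) = 35.9026
d((17, -1), (-16, 17)) = 37.5899
d((17, -1), (-16, 1)) = 33.0606
d((-18, -9), (-16, 17)) = 26.0768
d((-18, -9), (-16, 1)) = 10.198
d((-16, 17), (-16, 1)) = 16.0

Closest pair: (10, 1) and (14, 7) with distance 7.2111

The closest pair is (10, 1) and (14, 7) with Euclidean distance 7.2111. For 7 points, brute-force pairwise comparison is shown above. For large n, the divide-and-conquer algorithm (sort by x, recurse on halves, check the dividing strip) achieves O(n log n).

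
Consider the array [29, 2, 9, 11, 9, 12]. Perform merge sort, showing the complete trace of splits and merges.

Merge sort trace:

Split: [29, 2, 9, 11, 9, 12] -> [29, 2, 9] and [11, 9, 12]
  Split: [29, 2, 9] -> [29] and [2, 9]
    Split: [2, 9] -> [2] and [9]
    Merge: [2] + [9] -> [2, 9]
  Merge: [29] + [2, 9] -> [2, 9, 29]
  Split: [11, 9, 12] -> [11] and [9, 12]
    Split: [9, 12] -> [9] and [12]
    Merge: [9] + [12] -> [9, 12]
  Merge: [11] + [9, 12] -> [9, 11, 12]
Merge: [2, 9, 29] + [9, 11, 12] -> [2, 9, 9, 11, 12, 29]

Final sorted array: [2, 9, 9, 11, 12, 29]

The merge sort proceeds by recursively splitting the array and merging sorted halves.
After all merges, the sorted array is [2, 9, 9, 11, 12, 29].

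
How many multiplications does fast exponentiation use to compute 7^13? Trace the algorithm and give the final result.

Computing 7^13 by squaring (build up from 7^1; each line after the first costs one multiplication):

7^1 = 7
7^2 = (7^1)^2 = 7^2 = 49
7^3 = 7 * 7^2 = 7 * 49 = 343
7^6 = (7^3)^2 = 343^2 = 117649
7^12 = (7^6)^2 = 117649^2 = 13841287201
7^13 = 7 * 7^12 = 7 * 13841287201 = 96889010407

Result: 96889010407
Multiplications needed: 5 (5 lines after 7^1)

7^13 = 96889010407. Using exponentiation by squaring, this requires 5 multiplications. The key idea: if the exponent is even, square the half-power; if odd, multiply by the base once.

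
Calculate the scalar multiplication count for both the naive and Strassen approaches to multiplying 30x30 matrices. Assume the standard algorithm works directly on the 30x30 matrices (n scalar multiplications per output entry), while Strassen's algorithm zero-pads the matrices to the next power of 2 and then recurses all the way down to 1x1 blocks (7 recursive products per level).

Matrix multiplication for 30x30 matrices:

Strassen's algorithm requires power-of-2 dimensions. Pad 30x30 to 32x32 (next power of 2).

Standard algorithm: 30^3 = 27000 multiplications
Strassen's algorithm: 7^(log2(32)) = 7^5 = 16807 multiplications
Savings: 27000 - 16807 = 10193 multiplications

Standard: 27000 multiplications (30^3). Strassen: 16807 multiplications (7^5, after padding to 32x32). Strassen reduces 8 recursive multiplications to 7 at each level.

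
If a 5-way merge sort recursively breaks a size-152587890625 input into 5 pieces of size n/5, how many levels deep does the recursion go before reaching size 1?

For divide and conquer with division factor 5:

Problem sizes at each level:
Level 0: 152587890625
Level 1: 30517578125
Level 2: 6103515625
Level 3: 1220703125
Level 4: 244140625
Level 5: 48828125
Level 6: 9765625
Level 7: 1953125
Level 8: 390625
Level 9: 78125
Level 10: 15625
Level 11: 3125
Level 12: 625
Level 13: 125
Level 14: 25
Level 15: 5
Level 16: 1

The root is level 0 and the size-1 base case is level 16 (the tree spans levels 0 through 16, i.e. 17 levels counting the root), so the depth is the number of divisions: log_5(152587890625) = 16

The recursion tree depth is log_5(152587890625) = 16. At each level, the problem size is divided by 5, so it takes 16 divisions to reduce to a base case of size 1. The algorithm makes 5 recursive calls at each level.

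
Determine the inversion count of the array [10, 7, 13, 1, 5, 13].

Finding inversions in [10, 7, 13, 1, 5, 13]:

(0, 1): arr[0]=10 > arr[1]=7
(0, 3): arr[0]=10 > arr[3]=1
(0, 4): arr[0]=10 > arr[4]=5
(1, 3): arr[1]=7 > arr[3]=1
(1, 4): arr[1]=7 > arr[4]=5
(2, 3): arr[2]=13 > arr[3]=1
(2, 4): arr[2]=13 > arr[4]=5

Total inversions: 7

The array has 7 inversion(s): (0,1), (0,3), (0,4), (1,3), (1,4), (2,3), (2,4). Each pair (i,j) satisfies i < j and arr[i] > arr[j].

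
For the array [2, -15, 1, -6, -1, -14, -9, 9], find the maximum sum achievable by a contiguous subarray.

Using Kadane's algorithm on [2, -15, 1, -6, -1, -14, -9, 9]:

Scanning through the array:
Position 1 (value -15): max_ending_here = -13, max_so_far = 2
Position 2 (value 1): max_ending_here = 1, max_so_far = 2
Position 3 (value -6): max_ending_here = -5, max_so_far = 2
Position 4 (value -1): max_ending_here = -1, max_so_far = 2
Position 5 (value -14): max_ending_here = -14, max_so_far = 2
Position 6 (value -9): max_ending_here = -9, max_so_far = 2
Position 7 (value 9): max_ending_here = 9, max_so_far = 9

Maximum subarray: [9]
Maximum sum: 9

The maximum subarray is [9] with sum 9. This subarray runs from index 7 to index 7.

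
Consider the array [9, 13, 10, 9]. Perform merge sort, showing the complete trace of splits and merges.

Merge sort trace:

Split: [9, 13, 10, 9] -> [9, 13] and [10, 9]
  Split: [9, 13] -> [9] and [13]
  Merge: [9] + [13] -> [9, 13]
  Split: [10, 9] -> [10] and [9]
  Merge: [10] + [9] -> [9, 10]
Merge: [9, 13] + [9, 10] -> [9, 9, 10, 13]

Final sorted array: [9, 9, 10, 13]

The merge sort proceeds by recursively splitting the array and merging sorted halves.
After all merges, the sorted array is [9, 9, 10, 13].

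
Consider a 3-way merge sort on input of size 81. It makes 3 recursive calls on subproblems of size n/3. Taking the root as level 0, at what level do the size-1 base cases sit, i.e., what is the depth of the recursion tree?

For divide and conquer with division factor 3:

Problem sizes at each level:
Level 0: 81
Level 1: 27
Level 2: 9
Level 3: 3
Level 4: 1

The root is level 0 and the size-1 base case is level 4 (the tree spans levels 0 through 4, i.e. 5 levels counting the root), so the depth is the number of divisions: log_3(81) = 4

The recursion tree depth is log_3(81) = 4. At each level, the problem size is divided by 3, so it takes 4 divisions to reduce to a base case of size 1. The algorithm makes 3 recursive calls at each level.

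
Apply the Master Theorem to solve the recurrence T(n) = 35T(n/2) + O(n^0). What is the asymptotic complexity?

Master Theorem for T(n) = 35T(n/2) + O(n^0):

a = 35, b = 2, c = 0
log_b(a) = log_2(35) = 5.1293

Case 1: c = 0 < log_2(35) = 5.1293
T(n) = O(n^(log_2 35))

For T(n) = 35T(n/2) + O(n^0): log_2(35) = 5.1293. This is Case 1 of the Master Theorem (c < log_b(a), work dominated by leaves), giving O(n^(log_2 35)).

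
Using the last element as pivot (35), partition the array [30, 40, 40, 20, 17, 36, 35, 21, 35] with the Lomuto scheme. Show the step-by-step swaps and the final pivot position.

Lomuto partition with pivot = 35:

Initial array: [30, 40, 40, 20, 17, 36, 35, 21, 35]

arr[0]=30 <= 35: swap with position 0, array becomes [30, 40, 40, 20, 17, 36, 35, 21, 35]
arr[1]=40 > 35: no swap
arr[2]=40 > 35: no swap
arr[3]=20 <= 35: swap with position 1, array becomes [30, 20, 40, 40, 17, 36, 35, 21, 35]
arr[4]=17 <= 35: swap with position 2, array becomes [30, 20, 17, 40, 40, 36, 35, 21, 35]
arr[5]=36 > 35: no swap
arr[6]=35 <= 35: swap with position 3, array becomes [30, 20, 17, 35, 40, 36, 40, 21, 35]
arr[7]=21 <= 35: swap with position 4, array becomes [30, 20, 17, 35, 21, 36, 40, 40, 35]

Place pivot at position 5: [30, 20, 17, 35, 21, 35, 40, 40, 36]
Pivot position: 5

After partitioning with pivot 35, the array becomes [30, 20, 17, 35, 21, 35, 40, 40, 36]. The pivot is placed at index 5. All elements to the left of the pivot are <= 35, and all elements to the right are > 35.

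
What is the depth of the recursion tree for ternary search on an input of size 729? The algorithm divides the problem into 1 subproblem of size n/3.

For divide and conquer with division factor 3:

Problem sizes at each level:
Level 0: 729
Level 1: 243
Level 2: 81
Level 3: 27
Level 4: 9
Level 5: 3
Level 6: 1

The root is level 0 and the size-1 base case is level 6 (the tree spans levels 0 through 6, i.e. 7 levels counting the root), so the depth is the number of divisions: log_3(729) = 6

The recursion tree depth is log_3(729) = 6. At each level, the problem size is divided by 3, so it takes 6 divisions to reduce to a base case of size 1. The algorithm makes 1 recursive call at each level.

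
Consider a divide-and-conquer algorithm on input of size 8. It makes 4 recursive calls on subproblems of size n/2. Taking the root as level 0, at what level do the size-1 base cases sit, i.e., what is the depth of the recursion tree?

For divide and conquer with division factor 2:

Problem sizes at each level:
Level 0: 8
Level 1: 4
Level 2: 2
Level 3: 1

The root is level 0 and the size-1 base case is level 3 (the tree spans levels 0 through 3, i.e. 4 levels counting the root), so the depth is the number of divisions: log_2(8) = 3

The recursion tree depth is log_2(8) = 3. At each level, the problem size is divided by 2, so it takes 3 divisions to reduce to a base case of size 1. The algorithm makes 4 recursive calls at each level.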